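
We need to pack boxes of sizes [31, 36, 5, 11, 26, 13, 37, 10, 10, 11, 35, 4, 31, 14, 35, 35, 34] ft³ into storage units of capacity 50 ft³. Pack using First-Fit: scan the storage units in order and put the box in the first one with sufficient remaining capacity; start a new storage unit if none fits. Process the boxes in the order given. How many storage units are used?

9

31 ft³ → storage unit 1 (remaining 19 ft³)
36 ft³ → storage unit 2 (remaining 14 ft³)
5 ft³ → storage unit 1 (remaining 14 ft³)
11 ft³ → storage unit 1 (remaining 3 ft³)
26 ft³ → storage unit 3 (remaining 24 ft³)
13 ft³ → storage unit 2 (remaining 1 ft³)
37 ft³ → storage unit 4 (remaining 13 ft³)
10 ft³ → storage unit 3 (remaining 14 ft³)
10 ft³ → storage unit 3 (remaining 4 ft³)
11 ft³ → storage unit 4 (remaining 2 ft³)
35 ft³ → storage unit 5 (remaining 15 ft³)
4 ft³ → storage unit 3 (remaining 0 ft³)
31 ft³ → storage unit 6 (remaining 19 ft³)
14 ft³ → storage unit 5 (remaining 1 ft³)
35 ft³ → storage unit 7 (remaining 15 ft³)
35 ft³ → storage unit 8 (remaining 15 ft³)
34 ft³ → storage unit 9 (remaining 16 ft³)
Final storage units: [31,5,11] [36,13] [26,10,10,4] [37,11] [35,14] [31] [35] [35] [34].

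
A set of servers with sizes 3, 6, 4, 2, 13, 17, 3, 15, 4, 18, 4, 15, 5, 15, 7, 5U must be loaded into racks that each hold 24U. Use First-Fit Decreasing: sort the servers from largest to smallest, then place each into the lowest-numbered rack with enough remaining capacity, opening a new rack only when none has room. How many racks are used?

Sorted descending: 18, 17, 15, 15, 15, 13, 7, 6, 5, 5, 4, 4, 4, 3, 3, 2.
rack 1: place 18U, 6U left
rack 2: place 17U, 7U left
rack 3: place 15U, 9U left
rack 4: place 15U, 9U left
rack 5: place 15U, 9U left
rack 6: place 13U, 11U left
rack 2: place 7U, 0U left
rack 1: place 6U, 0U left
rack 3: place 5U, 4U left
rack 4: place 5U, 4U left
rack 3: place 4U, 0U left
rack 4: place 4U, 0U left
rack 5: place 4U, 5U left
rack 5: place 3U, 2U left
rack 6: place 3U, 8U left
rack 5: place 2U, 0U left

6 racks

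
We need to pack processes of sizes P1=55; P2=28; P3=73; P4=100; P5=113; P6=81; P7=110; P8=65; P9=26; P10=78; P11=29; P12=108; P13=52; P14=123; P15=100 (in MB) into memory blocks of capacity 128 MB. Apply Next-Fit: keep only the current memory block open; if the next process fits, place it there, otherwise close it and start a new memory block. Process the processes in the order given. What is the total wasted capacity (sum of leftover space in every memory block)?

395

P1 (55 MB) → memory block 1 (remaining 73 MB)
P2 (28 MB) → memory block 1 (remaining 45 MB)
P3 (73 MB) → memory block 2 (remaining 55 MB)
P4 (100 MB) → memory block 3 (remaining 28 MB)
P5 (113 MB) → memory block 4 (remaining 15 MB)
P6 (81 MB) → memory block 5 (remaining 47 MB)
P7 (110 MB) → memory block 6 (remaining 18 MB)
P8 (65 MB) → memory block 7 (remaining 63 MB)
P9 (26 MB) → memory block 7 (remaining 37 MB)
P10 (78 MB) → memory block 8 (remaining 50 MB)
P11 (29 MB) → memory block 8 (remaining 21 MB)
P12 (108 MB) → memory block 9 (remaining 20 MB)
P13 (52 MB) → memory block 10 (remaining 76 MB)
P14 (123 MB) → memory block 11 (remaining 5 MB)
P15 (100 MB) → memory block 12 (remaining 28 MB)
12 memory blocks × 128 MB = 1536 MB; used 1141 MB; unused 395 MB.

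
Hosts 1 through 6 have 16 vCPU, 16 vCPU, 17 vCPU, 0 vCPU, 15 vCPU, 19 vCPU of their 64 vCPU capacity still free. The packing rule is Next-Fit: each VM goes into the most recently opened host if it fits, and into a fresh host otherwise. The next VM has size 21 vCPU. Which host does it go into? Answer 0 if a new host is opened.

0

Next-Fit only looks at host 6, which has 19 vCPU free.
21 vCPU does not fit, so a new host is opened.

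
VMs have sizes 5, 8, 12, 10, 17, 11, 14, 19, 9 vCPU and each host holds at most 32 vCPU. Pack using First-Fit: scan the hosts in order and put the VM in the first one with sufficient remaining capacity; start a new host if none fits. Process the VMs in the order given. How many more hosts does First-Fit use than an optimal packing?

0

First-Fit: [5,8,12] [10,17] [11,14] [19,9] → 4 hosts.
Total size 105 vCPU; any packing needs at least ⌈105/32⌉ = 4 hosts.
So 4 is already optimal.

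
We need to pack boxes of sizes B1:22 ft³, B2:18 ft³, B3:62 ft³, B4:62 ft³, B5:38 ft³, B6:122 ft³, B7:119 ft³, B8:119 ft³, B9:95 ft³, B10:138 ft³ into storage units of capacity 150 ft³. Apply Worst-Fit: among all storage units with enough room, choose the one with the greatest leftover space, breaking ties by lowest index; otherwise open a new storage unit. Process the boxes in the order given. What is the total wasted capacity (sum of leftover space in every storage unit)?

255

B1 (22 ft³) → storage unit 1 (remaining 128 ft³)
B2 (18 ft³) → storage unit 1 (remaining 110 ft³)
B3 (62 ft³) → storage unit 1 (remaining 48 ft³)
B4 (62 ft³) → storage unit 2 (remaining 88 ft³)
B5 (38 ft³) → storage unit 2 (remaining 50 ft³)
B6 (122 ft³) → storage unit 3 (remaining 28 ft³)
B7 (119 ft³) → storage unit 4 (remaining 31 ft³)
B8 (119 ft³) → storage unit 5 (remaining 31 ft³)
B9 (95 ft³) → storage unit 6 (remaining 55 ft³)
B10 (138 ft³) → storage unit 7 (remaining 12 ft³)
7 storage units × 150 ft³ = 1050 ft³; used 795 ft³; unused 255 ft³.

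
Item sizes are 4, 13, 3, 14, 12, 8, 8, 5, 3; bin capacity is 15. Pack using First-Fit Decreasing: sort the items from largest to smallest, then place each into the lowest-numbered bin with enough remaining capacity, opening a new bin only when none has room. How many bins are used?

Sorted descending: 14, 13, 12, 8, 8, 5, 4, 3, 3.
bin 1: place 14, 1 left
bin 2: place 13, 2 left
bin 3: place 12, 3 left
bin 4: place 8, 7 left
bin 5: place 8, 7 left
bin 4: place 5, 2 left
bin 5: place 4, 3 left
bin 3: place 3, 0 left
bin 5: place 3, 0 left

5 bins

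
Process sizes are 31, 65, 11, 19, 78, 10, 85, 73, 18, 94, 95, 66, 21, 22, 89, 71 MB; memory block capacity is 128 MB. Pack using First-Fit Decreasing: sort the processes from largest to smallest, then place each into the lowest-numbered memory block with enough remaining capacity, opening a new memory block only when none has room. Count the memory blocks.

9

Sorted descending: 95, 94, 89, 85, 78, 73, 71, 66, 65, 31, 22, 21, 19, 18, 11, 10.
memory block 1: place 95 MB, 33 MB left
memory block 2: place 94 MB, 34 MB left
memory block 3: place 89 MB, 39 MB left
memory block 4: place 85 MB, 43 MB left
memory block 5: place 78 MB, 50 MB left
memory block 6: place 73 MB, 55 MB left
memory block 7: place 71 MB, 57 MB left
memory block 8: place 66 MB, 62 MB left
memory block 9: place 65 MB, 63 MB left
memory block 1: place 31 MB, 2 MB left
memory block 2: place 22 MB, 12 MB left
memory block 3: place 21 MB, 18 MB left
memory block 4: place 19 MB, 24 MB left
memory block 3: place 18 MB, 0 MB left
memory block 2: place 11 MB, 1 MB left
memory block 4: place 10 MB, 14 MB left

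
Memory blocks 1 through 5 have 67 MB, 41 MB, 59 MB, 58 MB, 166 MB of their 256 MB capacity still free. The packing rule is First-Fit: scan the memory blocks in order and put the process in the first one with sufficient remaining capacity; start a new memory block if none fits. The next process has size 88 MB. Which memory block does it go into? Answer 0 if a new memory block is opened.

5

Memory blocks with room: memory block 5 (166 MB).
The first with room is memory block 5.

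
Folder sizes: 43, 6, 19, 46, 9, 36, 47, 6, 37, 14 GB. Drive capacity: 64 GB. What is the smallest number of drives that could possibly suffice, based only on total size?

Total size = 43 + 6 + 19 + 46 + 9 + 36 + 47 + 6 + 37 + 14 = 263 GB.
⌈263 / 64⌉ = 5.

5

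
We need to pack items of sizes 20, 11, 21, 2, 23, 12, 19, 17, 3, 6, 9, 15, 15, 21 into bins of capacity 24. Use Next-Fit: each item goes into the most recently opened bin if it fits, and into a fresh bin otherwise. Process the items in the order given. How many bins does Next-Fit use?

11

20 → bin 1 (remaining 4)
11 → bin 2 (remaining 13)
21 → bin 3 (remaining 3)
2 → bin 3 (remaining 1)
23 → bin 4 (remaining 1)
12 → bin 5 (remaining 12)
19 → bin 6 (remaining 5)
17 → bin 7 (remaining 7)
3 → bin 7 (remaining 4)
6 → bin 8 (remaining 18)
9 → bin 8 (remaining 9)
15 → bin 9 (remaining 9)
15 → bin 10 (remaining 9)
21 → bin 11 (remaining 3)
Final bins: [20] [11] [21,2] [23] [12] [19] [17,3] [6,9] [15] [15] [21].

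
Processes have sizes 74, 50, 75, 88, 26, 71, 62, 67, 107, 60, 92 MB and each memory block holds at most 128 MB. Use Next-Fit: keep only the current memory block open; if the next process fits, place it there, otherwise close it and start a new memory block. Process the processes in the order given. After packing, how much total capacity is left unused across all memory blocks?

380

74 MB → memory block 1 (remaining 54 MB)
50 MB → memory block 1 (remaining 4 MB)
75 MB → memory block 2 (remaining 53 MB)
88 MB → memory block 3 (remaining 40 MB)
26 MB → memory block 3 (remaining 14 MB)
71 MB → memory block 4 (remaining 57 MB)
62 MB → memory block 5 (remaining 66 MB)
67 MB → memory block 6 (remaining 61 MB)
107 MB → memory block 7 (remaining 21 MB)
60 MB → memory block 8 (remaining 68 MB)
92 MB → memory block 9 (remaining 36 MB)
9 memory blocks × 128 MB = 1152 MB; used 772 MB; unused 380 MB.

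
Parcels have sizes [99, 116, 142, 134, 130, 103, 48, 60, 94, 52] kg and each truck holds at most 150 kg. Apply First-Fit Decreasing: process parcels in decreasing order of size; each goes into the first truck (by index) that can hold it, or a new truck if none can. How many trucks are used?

Sorted descending: 142, 134, 130, 116, 103, 99, 94, 60, 52, 48.
Put 142 kg in truck 1; 8 kg remain.
Put 134 kg in truck 2; 16 kg remain.
Put 130 kg in truck 3; 20 kg remain.
Put 116 kg in truck 4; 34 kg remain.
Put 103 kg in truck 5; 47 kg remain.
Put 99 kg in truck 6; 51 kg remain.
Put 94 kg in truck 7; 56 kg remain.
Put 60 kg in truck 8; 90 kg remain.
Put 52 kg in truck 7; 4 kg remain.
Put 48 kg in truck 6; 3 kg remain.
Final trucks: [142] [134] [130] [116] [103] [99,48] [94,52] [60].

8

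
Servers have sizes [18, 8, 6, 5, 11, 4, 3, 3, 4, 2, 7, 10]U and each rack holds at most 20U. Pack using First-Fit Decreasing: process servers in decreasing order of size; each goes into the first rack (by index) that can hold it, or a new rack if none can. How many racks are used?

Sorted descending: 18, 11, 10, 8, 7, 6, 5, 4, 4, 3, 3, 2.
rack 1: place 18U, 2U left
rack 2: place 11U, 9U left
rack 3: place 10U, 10U left
rack 2: place 8U, 1U left
rack 3: place 7U, 3U left
rack 4: place 6U, 14U left
rack 4: place 5U, 9U left
rack 4: place 4U, 5U left
rack 4: place 4U, 1U left
rack 3: place 3U, 0U left
rack 5: place 3U, 17U left
rack 1: place 2U, 0U left

5 racks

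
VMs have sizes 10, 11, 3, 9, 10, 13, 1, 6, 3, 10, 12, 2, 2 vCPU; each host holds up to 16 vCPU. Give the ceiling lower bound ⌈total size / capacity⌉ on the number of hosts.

Total size = 10 + 11 + 3 + 9 + 10 + 13 + 1 + 6 + 3 + 10 + 12 + 2 + 2 = 92 vCPU.
⌈92 / 16⌉ = 6.

6 hosts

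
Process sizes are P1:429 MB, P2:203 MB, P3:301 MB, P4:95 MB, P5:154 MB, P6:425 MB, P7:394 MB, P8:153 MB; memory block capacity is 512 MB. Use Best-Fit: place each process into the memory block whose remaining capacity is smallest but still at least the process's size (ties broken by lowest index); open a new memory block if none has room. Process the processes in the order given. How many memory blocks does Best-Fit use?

P1 (429 MB) → memory block 1 (remaining 83 MB)
P2 (203 MB) → memory block 2 (remaining 309 MB)
P3 (301 MB) → memory block 2 (remaining 8 MB)
P4 (95 MB) → memory block 3 (remaining 417 MB)
P5 (154 MB) → memory block 3 (remaining 263 MB)
P6 (425 MB) → memory block 4 (remaining 87 MB)
P7 (394 MB) → memory block 5 (remaining 118 MB)
P8 (153 MB) → memory block 3 (remaining 110 MB)
Final memory blocks: [429] [203,301] [95,154,153] [425] [394].

5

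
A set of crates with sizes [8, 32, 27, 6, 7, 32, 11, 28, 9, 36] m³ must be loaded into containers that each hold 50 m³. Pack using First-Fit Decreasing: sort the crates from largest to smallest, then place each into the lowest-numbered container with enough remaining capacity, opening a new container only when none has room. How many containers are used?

Sorted descending: 36, 32, 32, 28, 27, 11, 9, 8, 7, 6.
36 m³ → container 1 (remaining 14 m³)
32 m³ → container 2 (remaining 18 m³)
32 m³ → container 3 (remaining 18 m³)
28 m³ → container 4 (remaining 22 m³)
27 m³ → container 5 (remaining 23 m³)
11 m³ → container 1 (remaining 3 m³)
9 m³ → container 2 (remaining 9 m³)
8 m³ → container 2 (remaining 1 m³)
7 m³ → container 3 (remaining 11 m³)
6 m³ → container 3 (remaining 5 m³)
Final containers: [36,11] [32,9,8] [32,7,6] [28] [27].

5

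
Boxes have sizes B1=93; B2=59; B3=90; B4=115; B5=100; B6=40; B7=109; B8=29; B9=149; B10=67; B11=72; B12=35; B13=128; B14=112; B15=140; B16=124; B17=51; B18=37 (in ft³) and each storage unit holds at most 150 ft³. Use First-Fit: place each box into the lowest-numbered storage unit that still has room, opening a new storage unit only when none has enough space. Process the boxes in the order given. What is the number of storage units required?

12

B1 (93 ft³) → storage unit 1 (remaining 57 ft³)
B2 (59 ft³) → storage unit 2 (remaining 91 ft³)
B3 (90 ft³) → storage unit 2 (remaining 1 ft³)
B4 (115 ft³) → storage unit 3 (remaining 35 ft³)
B5 (100 ft³) → storage unit 4 (remaining 50 ft³)
B6 (40 ft³) → storage unit 1 (remaining 17 ft³)
B7 (109 ft³) → storage unit 5 (remaining 41 ft³)
B8 (29 ft³) → storage unit 3 (remaining 6 ft³)
B9 (149 ft³) → storage unit 6 (remaining 1 ft³)
B10 (67 ft³) → storage unit 7 (remaining 83 ft³)
B11 (72 ft³) → storage unit 7 (remaining 11 ft³)
B12 (35 ft³) → storage unit 4 (remaining 15 ft³)
B13 (128 ft³) → storage unit 8 (remaining 22 ft³)
B14 (112 ft³) → storage unit 9 (remaining 38 ft³)
B15 (140 ft³) → storage unit 10 (remaining 10 ft³)
B16 (124 ft³) → storage unit 11 (remaining 26 ft³)
B17 (51 ft³) → storage unit 12 (remaining 99 ft³)
B18 (37 ft³) → storage unit 5 (remaining 4 ft³)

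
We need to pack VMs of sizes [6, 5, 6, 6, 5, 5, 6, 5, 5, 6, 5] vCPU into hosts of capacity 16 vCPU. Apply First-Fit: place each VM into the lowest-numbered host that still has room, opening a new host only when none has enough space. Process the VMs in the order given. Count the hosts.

4 hosts

host 1: place 6 vCPU, 10 vCPU left
host 1: place 5 vCPU, 5 vCPU left
host 2: place 6 vCPU, 10 vCPU left
host 2: place 6 vCPU, 4 vCPU left
host 1: place 5 vCPU, 0 vCPU left
host 3: place 5 vCPU, 11 vCPU left
host 3: place 6 vCPU, 5 vCPU left
host 3: place 5 vCPU, 0 vCPU left
host 4: place 5 vCPU, 11 vCPU left
host 4: place 6 vCPU, 5 vCPU left
host 4: place 5 vCPU, 0 vCPU left
Final hosts: [6,5,5] [6,6] [5,6,5] [5,6,5].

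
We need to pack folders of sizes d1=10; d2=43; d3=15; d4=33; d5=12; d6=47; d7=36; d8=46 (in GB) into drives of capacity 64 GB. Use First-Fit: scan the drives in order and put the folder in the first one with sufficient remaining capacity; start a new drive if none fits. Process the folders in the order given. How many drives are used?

d1 (10 GB) → drive 1 (remaining 54 GB)
d2 (43 GB) → drive 1 (remaining 11 GB)
d3 (15 GB) → drive 2 (remaining 49 GB)
d4 (33 GB) → drive 2 (remaining 16 GB)
d5 (12 GB) → drive 2 (remaining 4 GB)
d6 (47 GB) → drive 3 (remaining 17 GB)
d7 (36 GB) → drive 4 (remaining 28 GB)
d8 (46 GB) → drive 5 (remaining 18 GB)

5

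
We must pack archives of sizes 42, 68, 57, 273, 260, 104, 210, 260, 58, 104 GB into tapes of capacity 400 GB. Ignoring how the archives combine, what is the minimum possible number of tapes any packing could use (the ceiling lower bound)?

4 tapes

Total size = 42 + 68 + 57 + 273 + 260 + 104 + 210 + 260 + 58 + 104 = 1436 GB.
⌈1436 / 400⌉ = 4.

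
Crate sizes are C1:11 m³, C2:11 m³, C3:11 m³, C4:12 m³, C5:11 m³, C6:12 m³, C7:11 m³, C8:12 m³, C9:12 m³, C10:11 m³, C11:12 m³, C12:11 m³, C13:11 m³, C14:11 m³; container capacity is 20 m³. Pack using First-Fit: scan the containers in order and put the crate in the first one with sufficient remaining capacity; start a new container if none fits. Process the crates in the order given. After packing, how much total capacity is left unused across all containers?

C1 (11 m³) → container 1 (remaining 9 m³)
C2 (11 m³) → container 2 (remaining 9 m³)
C3 (11 m³) → container 3 (remaining 9 m³)
C4 (12 m³) → container 4 (remaining 8 m³)
C5 (11 m³) → container 5 (remaining 9 m³)
C6 (12 m³) → container 6 (remaining 8 m³)
C7 (11 m³) → container 7 (remaining 9 m³)
C8 (12 m³) → container 8 (remaining 8 m³)
C9 (12 m³) → container 9 (remaining 8 m³)
C10 (11 m³) → container 10 (remaining 9 m³)
C11 (12 m³) → container 11 (remaining 8 m³)
C12 (11 m³) → container 12 (remaining 9 m³)
C13 (11 m³) → container 13 (remaining 9 m³)
C14 (11 m³) → container 14 (remaining 9 m³)
14 containers × 20 m³ = 280 m³; used 159 m³; unused 121 m³.

121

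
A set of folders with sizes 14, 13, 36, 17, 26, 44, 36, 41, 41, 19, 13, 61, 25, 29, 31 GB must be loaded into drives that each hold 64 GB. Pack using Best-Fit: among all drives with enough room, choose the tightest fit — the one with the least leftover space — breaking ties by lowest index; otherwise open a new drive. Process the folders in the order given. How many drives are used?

14 GB → drive 1 (remaining 50 GB)
13 GB → drive 1 (remaining 37 GB)
36 GB → drive 1 (remaining 1 GB)
17 GB → drive 2 (remaining 47 GB)
26 GB → drive 2 (remaining 21 GB)
44 GB → drive 3 (remaining 20 GB)
36 GB → drive 4 (remaining 28 GB)
41 GB → drive 5 (remaining 23 GB)
41 GB → drive 6 (remaining 23 GB)
19 GB → drive 3 (remaining 1 GB)
13 GB → drive 2 (remaining 8 GB)
61 GB → drive 7 (remaining 3 GB)
25 GB → drive 4 (remaining 3 GB)
29 GB → drive 8 (remaining 35 GB)
31 GB → drive 8 (remaining 4 GB)

8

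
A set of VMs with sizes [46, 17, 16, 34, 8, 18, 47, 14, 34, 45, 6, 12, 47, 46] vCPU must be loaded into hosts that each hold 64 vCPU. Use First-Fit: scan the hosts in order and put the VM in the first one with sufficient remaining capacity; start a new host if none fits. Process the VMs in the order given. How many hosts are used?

8 hosts

Put 46 vCPU in host 1; 18 vCPU remain.
Put 17 vCPU in host 1; 1 vCPU remain.
Put 16 vCPU in host 2; 48 vCPU remain.
Put 34 vCPU in host 2; 14 vCPU remain.
Put 8 vCPU in host 2; 6 vCPU remain.
Put 18 vCPU in host 3; 46 vCPU remain.
Put 47 vCPU in host 4; 17 vCPU remain.
Put 14 vCPU in host 3; 32 vCPU remain.
Put 34 vCPU in host 5; 30 vCPU remain.
Put 45 vCPU in host 6; 19 vCPU remain.
Put 6 vCPU in host 2; 0 vCPU remain.
Put 12 vCPU in host 3; 20 vCPU remain.
Put 47 vCPU in host 7; 17 vCPU remain.
Put 46 vCPU in host 8; 18 vCPU remain.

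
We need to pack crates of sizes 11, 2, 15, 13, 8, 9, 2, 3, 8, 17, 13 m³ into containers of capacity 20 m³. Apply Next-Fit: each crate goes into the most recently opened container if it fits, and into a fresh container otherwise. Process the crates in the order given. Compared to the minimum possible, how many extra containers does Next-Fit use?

1

Next-Fit: [11,2] [15] [13] [8,9,2] [3,8] [17] [13] → 7 containers.
Total size 101 m³; any packing needs at least ⌈101/20⌉ = 6 containers.
An optimal packing achieves that bound: [17,3] [15,2,2] [13] [13] [11,9] [8,8] → 6 containers.
Excess: 7 − 6 = 1.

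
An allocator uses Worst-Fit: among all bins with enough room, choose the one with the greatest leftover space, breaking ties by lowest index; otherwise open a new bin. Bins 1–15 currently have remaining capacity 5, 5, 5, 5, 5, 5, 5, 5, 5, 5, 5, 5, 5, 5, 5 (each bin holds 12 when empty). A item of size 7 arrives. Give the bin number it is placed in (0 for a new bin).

0

No bin has ≥ 7 free, so a new bin is opened.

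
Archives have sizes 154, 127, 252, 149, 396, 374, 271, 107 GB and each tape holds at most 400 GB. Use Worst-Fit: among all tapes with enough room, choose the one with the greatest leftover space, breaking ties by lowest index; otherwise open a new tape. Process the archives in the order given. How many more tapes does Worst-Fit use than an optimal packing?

1

Worst-Fit: [154,127] [252] [149,107] [396] [374] [271] → 6 tapes.
Total size 1830 GB; any packing needs at least ⌈1830/400⌉ = 5 tapes.
An optimal packing achieves that bound: [396] [374] [271,127] [252,107] [154,149] → 5 tapes.
Excess: 6 − 5 = 1.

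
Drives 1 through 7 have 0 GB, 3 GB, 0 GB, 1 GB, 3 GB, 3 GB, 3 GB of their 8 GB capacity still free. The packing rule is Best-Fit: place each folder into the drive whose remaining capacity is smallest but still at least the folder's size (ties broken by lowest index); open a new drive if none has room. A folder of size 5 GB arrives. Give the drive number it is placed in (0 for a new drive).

0

No drive has ≥ 5 GB free, so a new drive is opened.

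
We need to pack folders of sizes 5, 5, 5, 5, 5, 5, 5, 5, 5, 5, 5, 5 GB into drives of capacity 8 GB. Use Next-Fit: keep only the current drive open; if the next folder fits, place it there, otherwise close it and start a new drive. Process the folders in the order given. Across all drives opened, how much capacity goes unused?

36

drive 1: place 5 GB, 3 GB left
drive 2: place 5 GB, 3 GB left
drive 3: place 5 GB, 3 GB left
drive 4: place 5 GB, 3 GB left
drive 5: place 5 GB, 3 GB left
drive 6: place 5 GB, 3 GB left
drive 7: place 5 GB, 3 GB left
drive 8: place 5 GB, 3 GB left
drive 9: place 5 GB, 3 GB left
drive 10: place 5 GB, 3 GB left
drive 11: place 5 GB, 3 GB left
drive 12: place 5 GB, 3 GB left
12 drives × 8 GB = 96 GB; used 60 GB; unused 36 GB.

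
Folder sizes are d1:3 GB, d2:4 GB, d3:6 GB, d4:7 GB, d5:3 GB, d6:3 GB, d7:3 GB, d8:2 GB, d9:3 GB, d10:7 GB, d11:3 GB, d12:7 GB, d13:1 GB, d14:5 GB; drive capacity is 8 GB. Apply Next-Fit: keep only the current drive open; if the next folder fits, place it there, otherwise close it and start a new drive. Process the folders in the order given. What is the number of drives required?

9 drives

drive 1: place d1 (3 GB), 5 GB left
drive 1: place d2 (4 GB), 1 GB left
drive 2: place d3 (6 GB), 2 GB left
drive 3: place d4 (7 GB), 1 GB left
drive 4: place d5 (3 GB), 5 GB left
drive 4: place d6 (3 GB), 2 GB left
drive 5: place d7 (3 GB), 5 GB left
drive 5: place d8 (2 GB), 3 GB left
drive 5: place d9 (3 GB), 0 GB left
drive 6: place d10 (7 GB), 1 GB left
drive 7: place d11 (3 GB), 5 GB left
drive 8: place d12 (7 GB), 1 GB left
drive 8: place d13 (1 GB), 0 GB left
drive 9: place d14 (5 GB), 3 GB left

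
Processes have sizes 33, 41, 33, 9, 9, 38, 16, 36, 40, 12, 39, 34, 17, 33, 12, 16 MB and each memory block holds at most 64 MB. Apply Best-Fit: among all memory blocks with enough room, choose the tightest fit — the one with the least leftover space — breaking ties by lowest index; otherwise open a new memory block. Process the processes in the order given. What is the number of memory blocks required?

Put 33 MB in memory block 1; 31 MB remain.
Put 41 MB in memory block 2; 23 MB remain.
Put 33 MB in memory block 3; 31 MB remain.
Put 9 MB in memory block 2; 14 MB remain.
Put 9 MB in memory block 2; 5 MB remain.
Put 38 MB in memory block 4; 26 MB remain.
Put 16 MB in memory block 4; 10 MB remain.
Put 36 MB in memory block 5; 28 MB remain.
Put 40 MB in memory block 6; 24 MB remain.
Put 12 MB in memory block 6; 12 MB remain.
Put 39 MB in memory block 7; 25 MB remain.
Put 34 MB in memory block 8; 30 MB remain.
Put 17 MB in memory block 7; 8 MB remain.
Put 33 MB in memory block 9; 31 MB remain.
Put 12 MB in memory block 6; 0 MB remain.
Put 16 MB in memory block 5; 12 MB remain.

9 memory blocks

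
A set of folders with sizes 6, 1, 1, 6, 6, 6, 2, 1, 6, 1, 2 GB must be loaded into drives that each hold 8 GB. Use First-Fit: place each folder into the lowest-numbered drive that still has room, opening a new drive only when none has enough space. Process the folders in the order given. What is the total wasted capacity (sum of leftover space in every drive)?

6 GB → drive 1 (remaining 2 GB)
1 GB → drive 1 (remaining 1 GB)
1 GB → drive 1 (remaining 0 GB)
6 GB → drive 2 (remaining 2 GB)
6 GB → drive 3 (remaining 2 GB)
6 GB → drive 4 (remaining 2 GB)
2 GB → drive 2 (remaining 0 GB)
1 GB → drive 3 (remaining 1 GB)
6 GB → drive 5 (remaining 2 GB)
1 GB → drive 3 (remaining 0 GB)
2 GB → drive 4 (remaining 0 GB)
5 drives × 8 GB = 40 GB; used 38 GB; unused 2 GB.

2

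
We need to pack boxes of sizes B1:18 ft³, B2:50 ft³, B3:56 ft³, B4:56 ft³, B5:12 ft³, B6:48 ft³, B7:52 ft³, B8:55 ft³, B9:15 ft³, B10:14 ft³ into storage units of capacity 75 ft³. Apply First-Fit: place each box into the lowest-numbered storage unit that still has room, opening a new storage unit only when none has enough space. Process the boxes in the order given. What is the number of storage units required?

6 storage units

B1 (18 ft³) → storage unit 1 (remaining 57 ft³)
B2 (50 ft³) → storage unit 1 (remaining 7 ft³)
B3 (56 ft³) → storage unit 2 (remaining 19 ft³)
B4 (56 ft³) → storage unit 3 (remaining 19 ft³)
B5 (12 ft³) → storage unit 2 (remaining 7 ft³)
B6 (48 ft³) → storage unit 4 (remaining 27 ft³)
B7 (52 ft³) → storage unit 5 (remaining 23 ft³)
B8 (55 ft³) → storage unit 6 (remaining 20 ft³)
B9 (15 ft³) → storage unit 3 (remaining 4 ft³)
B10 (14 ft³) → storage unit 4 (remaining 13 ft³)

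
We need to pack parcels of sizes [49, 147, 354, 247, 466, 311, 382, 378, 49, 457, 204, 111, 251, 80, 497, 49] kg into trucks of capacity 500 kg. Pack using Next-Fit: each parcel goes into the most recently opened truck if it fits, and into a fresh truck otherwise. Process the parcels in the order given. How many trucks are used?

truck 1: place 49 kg, 451 kg left
truck 1: place 147 kg, 304 kg left
truck 2: place 354 kg, 146 kg left
truck 3: place 247 kg, 253 kg left
truck 4: place 466 kg, 34 kg left
truck 5: place 311 kg, 189 kg left
truck 6: place 382 kg, 118 kg left
truck 7: place 378 kg, 122 kg left
truck 7: place 49 kg, 73 kg left
truck 8: place 457 kg, 43 kg left
truck 9: place 204 kg, 296 kg left
truck 9: place 111 kg, 185 kg left
truck 10: place 251 kg, 249 kg left
truck 10: place 80 kg, 169 kg left
truck 11: place 497 kg, 3 kg left
truck 12: place 49 kg, 451 kg left

12 trucks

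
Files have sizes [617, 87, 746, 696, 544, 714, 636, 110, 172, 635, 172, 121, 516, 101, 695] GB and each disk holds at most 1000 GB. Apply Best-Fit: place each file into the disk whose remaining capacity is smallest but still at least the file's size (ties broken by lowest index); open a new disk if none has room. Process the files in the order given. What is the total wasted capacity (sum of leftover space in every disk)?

617 GB → disk 1 (remaining 383 GB)
87 GB → disk 1 (remaining 296 GB)
746 GB → disk 2 (remaining 254 GB)
696 GB → disk 3 (remaining 304 GB)
544 GB → disk 4 (remaining 456 GB)
714 GB → disk 5 (remaining 286 GB)
636 GB → disk 6 (remaining 364 GB)
110 GB → disk 2 (remaining 144 GB)
172 GB → disk 5 (remaining 114 GB)
635 GB → disk 7 (remaining 365 GB)
172 GB → disk 1 (remaining 124 GB)
121 GB → disk 1 (remaining 3 GB)
516 GB → disk 8 (remaining 484 GB)
101 GB → disk 5 (remaining 13 GB)
695 GB → disk 9 (remaining 305 GB)
9 disks × 1000 GB = 9000 GB; used 6562 GB; unused 2438 GB.

2438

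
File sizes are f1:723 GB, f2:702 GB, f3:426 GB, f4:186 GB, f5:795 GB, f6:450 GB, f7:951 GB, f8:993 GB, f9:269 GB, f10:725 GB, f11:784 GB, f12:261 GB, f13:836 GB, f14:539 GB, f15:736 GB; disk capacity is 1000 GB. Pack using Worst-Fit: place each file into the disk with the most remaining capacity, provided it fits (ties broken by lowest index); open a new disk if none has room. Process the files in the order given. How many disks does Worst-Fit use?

Put f1 (723 GB) in disk 1; 277 GB remain.
Put f2 (702 GB) in disk 2; 298 GB remain.
Put f3 (426 GB) in disk 3; 574 GB remain.
Put f4 (186 GB) in disk 3; 388 GB remain.
Put f5 (795 GB) in disk 4; 205 GB remain.
Put f6 (450 GB) in disk 5; 550 GB remain.
Put f7 (951 GB) in disk 6; 49 GB remain.
Put f8 (993 GB) in disk 7; 7 GB remain.
Put f9 (269 GB) in disk 5; 281 GB remain.
Put f10 (725 GB) in disk 8; 275 GB remain.
Put f11 (784 GB) in disk 9; 216 GB remain.
Put f12 (261 GB) in disk 3; 127 GB remain.
Put f13 (836 GB) in disk 10; 164 GB remain.
Put f14 (539 GB) in disk 11; 461 GB remain.
Put f15 (736 GB) in disk 12; 264 GB remain.

12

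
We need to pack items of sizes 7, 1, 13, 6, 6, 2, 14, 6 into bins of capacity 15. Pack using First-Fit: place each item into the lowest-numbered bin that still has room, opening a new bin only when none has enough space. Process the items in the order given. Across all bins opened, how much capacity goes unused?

5

bin 1: place 7, 8 left
bin 1: place 1, 7 left
bin 2: place 13, 2 left
bin 1: place 6, 1 left
bin 3: place 6, 9 left
bin 2: place 2, 0 left
bin 4: place 14, 1 left
bin 3: place 6, 3 left
4 bins × 15 = 60; used 55; unused 5.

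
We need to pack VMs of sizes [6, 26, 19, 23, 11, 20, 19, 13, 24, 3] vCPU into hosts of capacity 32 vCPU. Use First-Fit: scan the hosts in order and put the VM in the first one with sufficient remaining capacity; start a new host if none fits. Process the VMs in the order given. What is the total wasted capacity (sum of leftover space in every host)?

28

6 vCPU → host 1 (remaining 26 vCPU)
26 vCPU → host 1 (remaining 0 vCPU)
19 vCPU → host 2 (remaining 13 vCPU)
23 vCPU → host 3 (remaining 9 vCPU)
11 vCPU → host 2 (remaining 2 vCPU)
20 vCPU → host 4 (remaining 12 vCPU)
19 vCPU → host 5 (remaining 13 vCPU)
13 vCPU → host 5 (remaining 0 vCPU)
24 vCPU → host 6 (remaining 8 vCPU)
3 vCPU → host 3 (remaining 6 vCPU)
6 hosts × 32 vCPU = 192 vCPU; used 164 vCPU; unused 28 vCPU.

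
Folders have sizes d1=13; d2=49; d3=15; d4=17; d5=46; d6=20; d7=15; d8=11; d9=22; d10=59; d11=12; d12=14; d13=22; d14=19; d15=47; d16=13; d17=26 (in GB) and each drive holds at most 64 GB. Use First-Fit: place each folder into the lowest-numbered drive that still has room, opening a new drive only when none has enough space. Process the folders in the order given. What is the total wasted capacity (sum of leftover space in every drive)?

92

Put d1 (13 GB) in drive 1; 51 GB remain.
Put d2 (49 GB) in drive 1; 2 GB remain.
Put d3 (15 GB) in drive 2; 49 GB remain.
Put d4 (17 GB) in drive 2; 32 GB remain.
Put d5 (46 GB) in drive 3; 18 GB remain.
Put d6 (20 GB) in drive 2; 12 GB remain.
Put d7 (15 GB) in drive 3; 3 GB remain.
Put d8 (11 GB) in drive 2; 1 GB remain.
Put d9 (22 GB) in drive 4; 42 GB remain.
Put d10 (59 GB) in drive 5; 5 GB remain.
Put d11 (12 GB) in drive 4; 30 GB remain.
Put d12 (14 GB) in drive 4; 16 GB remain.
Put d13 (22 GB) in drive 6; 42 GB remain.
Put d14 (19 GB) in drive 6; 23 GB remain.
Put d15 (47 GB) in drive 7; 17 GB remain.
Put d16 (13 GB) in drive 4; 3 GB remain.
Put d17 (26 GB) in drive 8; 38 GB remain.
8 drives × 64 GB = 512 GB; used 420 GB; unused 92 GB.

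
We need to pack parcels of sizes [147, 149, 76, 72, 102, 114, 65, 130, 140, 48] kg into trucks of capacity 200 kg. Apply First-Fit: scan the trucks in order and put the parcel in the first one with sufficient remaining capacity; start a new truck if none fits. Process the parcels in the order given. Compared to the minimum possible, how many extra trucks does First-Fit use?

1

First-Fit: [147,48] [149] [76,72] [102,65] [114] [130] [140] → 7 trucks.
Total size 1043 kg; any packing needs at least ⌈1043/200⌉ = 6 trucks.
An optimal packing achieves that bound: [149,48] [147] [140] [130,65] [114,76] [102,72] → 6 trucks.
Excess: 7 − 6 = 1.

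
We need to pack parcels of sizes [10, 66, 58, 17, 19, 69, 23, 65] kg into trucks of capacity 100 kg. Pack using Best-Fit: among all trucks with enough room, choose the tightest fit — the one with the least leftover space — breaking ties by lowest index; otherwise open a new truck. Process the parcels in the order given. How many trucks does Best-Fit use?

4

10 kg → truck 1 (remaining 90 kg)
66 kg → truck 1 (remaining 24 kg)
58 kg → truck 2 (remaining 42 kg)
17 kg → truck 1 (remaining 7 kg)
19 kg → truck 2 (remaining 23 kg)
69 kg → truck 3 (remaining 31 kg)
23 kg → truck 2 (remaining 0 kg)
65 kg → truck 4 (remaining 35 kg)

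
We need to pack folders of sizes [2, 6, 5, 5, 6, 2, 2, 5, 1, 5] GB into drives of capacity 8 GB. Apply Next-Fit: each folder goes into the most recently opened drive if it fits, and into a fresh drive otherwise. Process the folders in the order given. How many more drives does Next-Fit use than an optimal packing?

Next-Fit: [2,6] [5] [5] [6,2] [2,5,1] [5] → 6 drives.
6 folders exceed 4 GB (half the capacity), and no two of those can share a drive, so at least 6 drives are needed.
So 6 is already optimal.

0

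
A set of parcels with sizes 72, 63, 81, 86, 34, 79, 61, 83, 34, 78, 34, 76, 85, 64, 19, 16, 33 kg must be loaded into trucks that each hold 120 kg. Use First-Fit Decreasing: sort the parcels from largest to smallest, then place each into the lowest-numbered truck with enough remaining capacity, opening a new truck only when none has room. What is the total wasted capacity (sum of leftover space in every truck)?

322

Sorted descending: 86, 85, 83, 81, 79, 78, 76, 72, 64, 63, 61, 34, 34, 34, 33, 19, 16.
Put 86 kg in truck 1; 34 kg remain.
Put 85 kg in truck 2; 35 kg remain.
Put 83 kg in truck 3; 37 kg remain.
Put 81 kg in truck 4; 39 kg remain.
Put 79 kg in truck 5; 41 kg remain.
Put 78 kg in truck 6; 42 kg remain.
Put 76 kg in truck 7; 44 kg remain.
Put 72 kg in truck 8; 48 kg remain.
Put 64 kg in truck 9; 56 kg remain.
Put 63 kg in truck 10; 57 kg remain.
Put 61 kg in truck 11; 59 kg remain.
Put 34 kg in truck 1; 0 kg remain.
Put 34 kg in truck 2; 1 kg remain.
Put 34 kg in truck 3; 3 kg remain.
Put 33 kg in truck 4; 6 kg remain.
Put 19 kg in truck 5; 22 kg remain.
Put 16 kg in truck 5; 6 kg remain.
11 trucks × 120 kg = 1320 kg; used 998 kg; unused 322 kg.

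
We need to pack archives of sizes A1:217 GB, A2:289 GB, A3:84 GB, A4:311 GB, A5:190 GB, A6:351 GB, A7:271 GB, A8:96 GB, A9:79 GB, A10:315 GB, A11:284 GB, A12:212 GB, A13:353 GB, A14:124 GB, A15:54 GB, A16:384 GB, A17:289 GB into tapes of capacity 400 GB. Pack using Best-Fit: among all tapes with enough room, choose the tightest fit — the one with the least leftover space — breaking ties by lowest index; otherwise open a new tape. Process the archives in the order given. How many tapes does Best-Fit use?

A1 (217 GB) → tape 1 (remaining 183 GB)
A2 (289 GB) → tape 2 (remaining 111 GB)
A3 (84 GB) → tape 2 (remaining 27 GB)
A4 (311 GB) → tape 3 (remaining 89 GB)
A5 (190 GB) → tape 4 (remaining 210 GB)
A6 (351 GB) → tape 5 (remaining 49 GB)
A7 (271 GB) → tape 6 (remaining 129 GB)
A8 (96 GB) → tape 6 (remaining 33 GB)
A9 (79 GB) → tape 3 (remaining 10 GB)
A10 (315 GB) → tape 7 (remaining 85 GB)
A11 (284 GB) → tape 8 (remaining 116 GB)
A12 (212 GB) → tape 9 (remaining 188 GB)
A13 (353 GB) → tape 10 (remaining 47 GB)
A14 (124 GB) → tape 1 (remaining 59 GB)
A15 (54 GB) → tape 1 (remaining 5 GB)
A16 (384 GB) → tape 11 (remaining 16 GB)
A17 (289 GB) → tape 12 (remaining 111 GB)

12 tapes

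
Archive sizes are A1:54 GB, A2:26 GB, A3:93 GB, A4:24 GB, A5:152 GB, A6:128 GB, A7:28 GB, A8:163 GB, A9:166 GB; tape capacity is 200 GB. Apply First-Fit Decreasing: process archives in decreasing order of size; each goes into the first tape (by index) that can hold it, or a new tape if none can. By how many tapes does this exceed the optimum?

First-Fit Decreasing: [166,28] [163,26] [152,24] [128,54] [93] → 5 tapes.
Total size 834 GB; any packing needs at least ⌈834/200⌉ = 5 tapes.
So 5 is already optimal.

0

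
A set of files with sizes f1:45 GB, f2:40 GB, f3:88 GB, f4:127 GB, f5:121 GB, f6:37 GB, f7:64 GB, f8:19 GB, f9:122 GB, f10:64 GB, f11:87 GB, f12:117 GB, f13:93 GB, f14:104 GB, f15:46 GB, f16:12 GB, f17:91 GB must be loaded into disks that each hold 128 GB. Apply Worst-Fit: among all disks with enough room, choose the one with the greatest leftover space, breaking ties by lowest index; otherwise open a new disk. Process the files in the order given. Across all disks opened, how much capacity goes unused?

Put f1 (45 GB) in disk 1; 83 GB remain.
Put f2 (40 GB) in disk 1; 43 GB remain.
Put f3 (88 GB) in disk 2; 40 GB remain.
Put f4 (127 GB) in disk 3; 1 GB remain.
Put f5 (121 GB) in disk 4; 7 GB remain.
Put f6 (37 GB) in disk 1; 6 GB remain.
Put f7 (64 GB) in disk 5; 64 GB remain.
Put f8 (19 GB) in disk 5; 45 GB remain.
Put f9 (122 GB) in disk 6; 6 GB remain.
Put f10 (64 GB) in disk 7; 64 GB remain.
Put f11 (87 GB) in disk 8; 41 GB remain.
Put f12 (117 GB) in disk 9; 11 GB remain.
Put f13 (93 GB) in disk 10; 35 GB remain.
Put f14 (104 GB) in disk 11; 24 GB remain.
Put f15 (46 GB) in disk 7; 18 GB remain.
Put f16 (12 GB) in disk 5; 33 GB remain.
Put f17 (91 GB) in disk 12; 37 GB remain.
12 disks × 128 GB = 1536 GB; used 1277 GB; unused 259 GB.

259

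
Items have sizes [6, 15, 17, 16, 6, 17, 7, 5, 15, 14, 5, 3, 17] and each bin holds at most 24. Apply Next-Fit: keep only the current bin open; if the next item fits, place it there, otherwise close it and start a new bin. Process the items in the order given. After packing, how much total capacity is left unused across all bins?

6 → bin 1 (remaining 18)
15 → bin 1 (remaining 3)
17 → bin 2 (remaining 7)
16 → bin 3 (remaining 8)
6 → bin 3 (remaining 2)
17 → bin 4 (remaining 7)
7 → bin 4 (remaining 0)
5 → bin 5 (remaining 19)
15 → bin 5 (remaining 4)
14 → bin 6 (remaining 10)
5 → bin 6 (remaining 5)
3 → bin 6 (remaining 2)
17 → bin 7 (remaining 7)
7 bins × 24 = 168; used 143; unused 25.

25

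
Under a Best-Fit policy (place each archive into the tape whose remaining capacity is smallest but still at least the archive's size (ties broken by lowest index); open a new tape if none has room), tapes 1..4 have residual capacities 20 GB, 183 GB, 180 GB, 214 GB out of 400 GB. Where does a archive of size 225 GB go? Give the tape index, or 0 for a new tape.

0

No tape has ≥ 225 GB free, so a new tape is opened.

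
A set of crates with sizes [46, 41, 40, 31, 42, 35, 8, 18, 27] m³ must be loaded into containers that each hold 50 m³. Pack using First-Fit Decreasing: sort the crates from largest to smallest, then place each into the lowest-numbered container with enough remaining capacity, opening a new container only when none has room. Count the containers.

7 containers

Sorted descending: 46, 42, 41, 40, 35, 31, 27, 18, 8.
container 1: place 46 m³, 4 m³ left
container 2: place 42 m³, 8 m³ left
container 3: place 41 m³, 9 m³ left
container 4: place 40 m³, 10 m³ left
container 5: place 35 m³, 15 m³ left
container 6: place 31 m³, 19 m³ left
container 7: place 27 m³, 23 m³ left
container 6: place 18 m³, 1 m³ left
container 2: place 8 m³, 0 m³ left
Final containers: [46] [42,8] [41] [40] [35] [31,18] [27].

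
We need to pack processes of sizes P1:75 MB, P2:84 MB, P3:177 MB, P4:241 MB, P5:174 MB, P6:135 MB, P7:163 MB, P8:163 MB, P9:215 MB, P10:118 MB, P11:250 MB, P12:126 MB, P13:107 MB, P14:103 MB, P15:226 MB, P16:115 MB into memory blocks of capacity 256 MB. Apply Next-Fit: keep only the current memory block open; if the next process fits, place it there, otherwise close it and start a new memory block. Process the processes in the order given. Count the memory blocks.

memory block 1: place P1 (75 MB), 181 MB left
memory block 1: place P2 (84 MB), 97 MB left
memory block 2: place P3 (177 MB), 79 MB left
memory block 3: place P4 (241 MB), 15 MB left
memory block 4: place P5 (174 MB), 82 MB left
memory block 5: place P6 (135 MB), 121 MB left
memory block 6: place P7 (163 MB), 93 MB left
memory block 7: place P8 (163 MB), 93 MB left
memory block 8: place P9 (215 MB), 41 MB left
memory block 9: place P10 (118 MB), 138 MB left
memory block 10: place P11 (250 MB), 6 MB left
memory block 11: place P12 (126 MB), 130 MB left
memory block 11: place P13 (107 MB), 23 MB left
memory block 12: place P14 (103 MB), 153 MB left
memory block 13: place P15 (226 MB), 30 MB left
memory block 14: place P16 (115 MB), 141 MB left

14 memory blocks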